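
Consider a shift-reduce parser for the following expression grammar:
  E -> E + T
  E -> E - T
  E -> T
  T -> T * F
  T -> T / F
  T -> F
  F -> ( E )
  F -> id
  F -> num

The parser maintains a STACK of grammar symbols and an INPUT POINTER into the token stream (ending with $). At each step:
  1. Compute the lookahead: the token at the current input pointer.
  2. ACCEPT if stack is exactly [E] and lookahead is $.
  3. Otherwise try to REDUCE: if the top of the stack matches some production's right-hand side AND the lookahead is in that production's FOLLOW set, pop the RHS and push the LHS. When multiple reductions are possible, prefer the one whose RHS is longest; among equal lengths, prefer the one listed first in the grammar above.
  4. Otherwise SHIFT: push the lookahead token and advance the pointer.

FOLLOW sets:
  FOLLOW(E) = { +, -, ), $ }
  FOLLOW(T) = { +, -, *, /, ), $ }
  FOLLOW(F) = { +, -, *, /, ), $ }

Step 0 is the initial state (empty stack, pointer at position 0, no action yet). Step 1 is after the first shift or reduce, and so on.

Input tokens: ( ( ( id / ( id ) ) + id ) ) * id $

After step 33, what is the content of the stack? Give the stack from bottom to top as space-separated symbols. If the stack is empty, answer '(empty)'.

Step 1: shift (. Stack=[(] ptr=1 lookahead=( remaining=[( ( id / ( id ) ) + id ) ) * id $]
Step 2: shift (. Stack=[( (] ptr=2 lookahead=( remaining=[( id / ( id ) ) + id ) ) * id $]
Step 3: shift (. Stack=[( ( (] ptr=3 lookahead=id remaining=[id / ( id ) ) + id ) ) * id $]
Step 4: shift id. Stack=[( ( ( id] ptr=4 lookahead=/ remaining=[/ ( id ) ) + id ) ) * id $]
Step 5: reduce F->id. Stack=[( ( ( F] ptr=4 lookahead=/ remaining=[/ ( id ) ) + id ) ) * id $]
Step 6: reduce T->F. Stack=[( ( ( T] ptr=4 lookahead=/ remaining=[/ ( id ) ) + id ) ) * id $]
Step 7: shift /. Stack=[( ( ( T /] ptr=5 lookahead=( remaining=[( id ) ) + id ) ) * id $]
Step 8: shift (. Stack=[( ( ( T / (] ptr=6 lookahead=id remaining=[id ) ) + id ) ) * id $]
Step 9: shift id. Stack=[( ( ( T / ( id] ptr=7 lookahead=) remaining=[) ) + id ) ) * id $]
Step 10: reduce F->id. Stack=[( ( ( T / ( F] ptr=7 lookahead=) remaining=[) ) + id ) ) * id $]
Step 11: reduce T->F. Stack=[( ( ( T / ( T] ptr=7 lookahead=) remaining=[) ) + id ) ) * id $]
Step 12: reduce E->T. Stack=[( ( ( T / ( E] ptr=7 lookahead=) remaining=[) ) + id ) ) * id $]
Step 13: shift ). Stack=[( ( ( T / ( E )] ptr=8 lookahead=) remaining=[) + id ) ) * id $]
Step 14: reduce F->( E ). Stack=[( ( ( T / F] ptr=8 lookahead=) remaining=[) + id ) ) * id $]
Step 15: reduce T->T / F. Stack=[( ( ( T] ptr=8 lookahead=) remaining=[) + id ) ) * id $]
Step 16: reduce E->T. Stack=[( ( ( E] ptr=8 lookahead=) remaining=[) + id ) ) * id $]
Step 17: shift ). Stack=[( ( ( E )] ptr=9 lookahead=+ remaining=[+ id ) ) * id $]
Step 18: reduce F->( E ). Stack=[( ( F] ptr=9 lookahead=+ remaining=[+ id ) ) * id $]
Step 19: reduce T->F. Stack=[( ( T] ptr=9 lookahead=+ remaining=[+ id ) ) * id $]
Step 20: reduce E->T. Stack=[( ( E] ptr=9 lookahead=+ remaining=[+ id ) ) * id $]
Step 21: shift +. Stack=[( ( E +] ptr=10 lookahead=id remaining=[id ) ) * id $]
Step 22: shift id. Stack=[( ( E + id] ptr=11 lookahead=) remaining=[) ) * id $]
Step 23: reduce F->id. Stack=[( ( E + F] ptr=11 lookahead=) remaining=[) ) * id $]
Step 24: reduce T->F. Stack=[( ( E + T] ptr=11 lookahead=) remaining=[) ) * id $]
Step 25: reduce E->E + T. Stack=[( ( E] ptr=11 lookahead=) remaining=[) ) * id $]
Step 26: shift ). Stack=[( ( E )] ptr=12 lookahead=) remaining=[) * id $]
Step 27: reduce F->( E ). Stack=[( F] ptr=12 lookahead=) remaining=[) * id $]
Step 28: reduce T->F. Stack=[( T] ptr=12 lookahead=) remaining=[) * id $]
Step 29: reduce E->T. Stack=[( E] ptr=12 lookahead=) remaining=[) * id $]
Step 30: shift ). Stack=[( E )] ptr=13 lookahead=* remaining=[* id $]
Step 31: reduce F->( E ). Stack=[F] ptr=13 lookahead=* remaining=[* id $]
Step 32: reduce T->F. Stack=[T] ptr=13 lookahead=* remaining=[* id $]
Step 33: shift *. Stack=[T *] ptr=14 lookahead=id remaining=[id $]

Answer: T *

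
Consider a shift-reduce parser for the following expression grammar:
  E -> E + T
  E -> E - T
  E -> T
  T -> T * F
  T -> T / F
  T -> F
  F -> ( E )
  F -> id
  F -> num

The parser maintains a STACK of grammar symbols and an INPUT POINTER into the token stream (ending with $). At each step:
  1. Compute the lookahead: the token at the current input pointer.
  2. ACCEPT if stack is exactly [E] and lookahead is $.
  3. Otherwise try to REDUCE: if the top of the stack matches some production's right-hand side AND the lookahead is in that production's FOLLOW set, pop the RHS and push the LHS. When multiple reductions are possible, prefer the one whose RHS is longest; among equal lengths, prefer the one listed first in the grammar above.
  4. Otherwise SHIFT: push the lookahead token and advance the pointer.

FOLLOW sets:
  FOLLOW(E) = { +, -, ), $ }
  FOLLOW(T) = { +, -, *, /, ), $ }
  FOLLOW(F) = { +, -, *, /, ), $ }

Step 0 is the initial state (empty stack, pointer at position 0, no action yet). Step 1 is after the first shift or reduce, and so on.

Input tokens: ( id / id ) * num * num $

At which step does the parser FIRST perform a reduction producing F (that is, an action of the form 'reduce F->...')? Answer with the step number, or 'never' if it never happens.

Step 1: shift (. Stack=[(] ptr=1 lookahead=id remaining=[id / id ) * num * num $]
Step 2: shift id. Stack=[( id] ptr=2 lookahead=/ remaining=[/ id ) * num * num $]
Step 3: reduce F->id. Stack=[( F] ptr=2 lookahead=/ remaining=[/ id ) * num * num $]

Answer: 3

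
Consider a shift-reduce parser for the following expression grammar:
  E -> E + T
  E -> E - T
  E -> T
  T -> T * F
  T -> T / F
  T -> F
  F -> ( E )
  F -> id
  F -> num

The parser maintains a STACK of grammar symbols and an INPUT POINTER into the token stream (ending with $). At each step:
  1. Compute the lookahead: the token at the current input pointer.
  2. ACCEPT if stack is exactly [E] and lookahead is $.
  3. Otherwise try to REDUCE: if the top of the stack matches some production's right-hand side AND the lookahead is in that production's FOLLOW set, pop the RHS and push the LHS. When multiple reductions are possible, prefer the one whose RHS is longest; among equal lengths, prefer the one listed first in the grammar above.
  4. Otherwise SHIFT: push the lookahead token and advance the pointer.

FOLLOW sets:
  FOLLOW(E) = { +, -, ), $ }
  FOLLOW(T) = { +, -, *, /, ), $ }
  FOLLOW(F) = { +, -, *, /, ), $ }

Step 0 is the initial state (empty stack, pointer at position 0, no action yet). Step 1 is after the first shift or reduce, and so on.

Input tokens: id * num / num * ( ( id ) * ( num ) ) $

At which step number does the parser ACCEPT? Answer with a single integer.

Answer: 36

Derivation:
Step 1: shift id. Stack=[id] ptr=1 lookahead=* remaining=[* num / num * ( ( id ) * ( num ) ) $]
Step 2: reduce F->id. Stack=[F] ptr=1 lookahead=* remaining=[* num / num * ( ( id ) * ( num ) ) $]
Step 3: reduce T->F. Stack=[T] ptr=1 lookahead=* remaining=[* num / num * ( ( id ) * ( num ) ) $]
Step 4: shift *. Stack=[T *] ptr=2 lookahead=num remaining=[num / num * ( ( id ) * ( num ) ) $]
Step 5: shift num. Stack=[T * num] ptr=3 lookahead=/ remaining=[/ num * ( ( id ) * ( num ) ) $]
Step 6: reduce F->num. Stack=[T * F] ptr=3 lookahead=/ remaining=[/ num * ( ( id ) * ( num ) ) $]
Step 7: reduce T->T * F. Stack=[T] ptr=3 lookahead=/ remaining=[/ num * ( ( id ) * ( num ) ) $]
Step 8: shift /. Stack=[T /] ptr=4 lookahead=num remaining=[num * ( ( id ) * ( num ) ) $]
Step 9: shift num. Stack=[T / num] ptr=5 lookahead=* remaining=[* ( ( id ) * ( num ) ) $]
Step 10: reduce F->num. Stack=[T / F] ptr=5 lookahead=* remaining=[* ( ( id ) * ( num ) ) $]
Step 11: reduce T->T / F. Stack=[T] ptr=5 lookahead=* remaining=[* ( ( id ) * ( num ) ) $]
Step 12: shift *. Stack=[T *] ptr=6 lookahead=( remaining=[( ( id ) * ( num ) ) $]
Step 13: shift (. Stack=[T * (] ptr=7 lookahead=( remaining=[( id ) * ( num ) ) $]
Step 14: shift (. Stack=[T * ( (] ptr=8 lookahead=id remaining=[id ) * ( num ) ) $]
Step 15: shift id. Stack=[T * ( ( id] ptr=9 lookahead=) remaining=[) * ( num ) ) $]
Step 16: reduce F->id. Stack=[T * ( ( F] ptr=9 lookahead=) remaining=[) * ( num ) ) $]
Step 17: reduce T->F. Stack=[T * ( ( T] ptr=9 lookahead=) remaining=[) * ( num ) ) $]
Step 18: reduce E->T. Stack=[T * ( ( E] ptr=9 lookahead=) remaining=[) * ( num ) ) $]
Step 19: shift ). Stack=[T * ( ( E )] ptr=10 lookahead=* remaining=[* ( num ) ) $]
Step 20: reduce F->( E ). Stack=[T * ( F] ptr=10 lookahead=* remaining=[* ( num ) ) $]
Step 21: reduce T->F. Stack=[T * ( T] ptr=10 lookahead=* remaining=[* ( num ) ) $]
Step 22: shift *. Stack=[T * ( T *] ptr=11 lookahead=( remaining=[( num ) ) $]
Step 23: shift (. Stack=[T * ( T * (] ptr=12 lookahead=num remaining=[num ) ) $]
Step 24: shift num. Stack=[T * ( T * ( num] ptr=13 lookahead=) remaining=[) ) $]
Step 25: reduce F->num. Stack=[T * ( T * ( F] ptr=13 lookahead=) remaining=[) ) $]
Step 26: reduce T->F. Stack=[T * ( T * ( T] ptr=13 lookahead=) remaining=[) ) $]
Step 27: reduce E->T. Stack=[T * ( T * ( E] ptr=13 lookahead=) remaining=[) ) $]
Step 28: shift ). Stack=[T * ( T * ( E )] ptr=14 lookahead=) remaining=[) $]
Step 29: reduce F->( E ). Stack=[T * ( T * F] ptr=14 lookahead=) remaining=[) $]
Step 30: reduce T->T * F. Stack=[T * ( T] ptr=14 lookahead=) remaining=[) $]
Step 31: reduce E->T. Stack=[T * ( E] ptr=14 lookahead=) remaining=[) $]
Step 32: shift ). Stack=[T * ( E )] ptr=15 lookahead=$ remaining=[$]
Step 33: reduce F->( E ). Stack=[T * F] ptr=15 lookahead=$ remaining=[$]
Step 34: reduce T->T * F. Stack=[T] ptr=15 lookahead=$ remaining=[$]
Step 35: reduce E->T. Stack=[E] ptr=15 lookahead=$ remaining=[$]
Step 36: accept. Stack=[E] ptr=15 lookahead=$ remaining=[$]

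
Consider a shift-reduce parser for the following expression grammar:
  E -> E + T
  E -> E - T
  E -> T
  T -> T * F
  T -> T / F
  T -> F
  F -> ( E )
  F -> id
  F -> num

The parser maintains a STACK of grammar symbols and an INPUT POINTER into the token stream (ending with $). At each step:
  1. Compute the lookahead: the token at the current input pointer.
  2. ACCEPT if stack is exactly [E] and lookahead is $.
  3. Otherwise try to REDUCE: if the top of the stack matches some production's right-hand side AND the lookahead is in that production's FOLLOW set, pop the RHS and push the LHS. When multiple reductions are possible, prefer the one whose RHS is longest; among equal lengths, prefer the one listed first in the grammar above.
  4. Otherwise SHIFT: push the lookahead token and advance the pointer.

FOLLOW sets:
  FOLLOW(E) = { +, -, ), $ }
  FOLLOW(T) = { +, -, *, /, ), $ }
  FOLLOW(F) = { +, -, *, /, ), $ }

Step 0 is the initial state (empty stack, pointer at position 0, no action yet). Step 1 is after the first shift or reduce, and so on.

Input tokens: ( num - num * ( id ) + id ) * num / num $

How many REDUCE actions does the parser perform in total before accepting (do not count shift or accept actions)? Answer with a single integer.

Step 1: shift (. Stack=[(] ptr=1 lookahead=num remaining=[num - num * ( id ) + id ) * num / num $]
Step 2: shift num. Stack=[( num] ptr=2 lookahead=- remaining=[- num * ( id ) + id ) * num / num $]
Step 3: reduce F->num. Stack=[( F] ptr=2 lookahead=- remaining=[- num * ( id ) + id ) * num / num $]
Step 4: reduce T->F. Stack=[( T] ptr=2 lookahead=- remaining=[- num * ( id ) + id ) * num / num $]
Step 5: reduce E->T. Stack=[( E] ptr=2 lookahead=- remaining=[- num * ( id ) + id ) * num / num $]
Step 6: shift -. Stack=[( E -] ptr=3 lookahead=num remaining=[num * ( id ) + id ) * num / num $]
Step 7: shift num. Stack=[( E - num] ptr=4 lookahead=* remaining=[* ( id ) + id ) * num / num $]
Step 8: reduce F->num. Stack=[( E - F] ptr=4 lookahead=* remaining=[* ( id ) + id ) * num / num $]
Step 9: reduce T->F. Stack=[( E - T] ptr=4 lookahead=* remaining=[* ( id ) + id ) * num / num $]
Step 10: shift *. Stack=[( E - T *] ptr=5 lookahead=( remaining=[( id ) + id ) * num / num $]
Step 11: shift (. Stack=[( E - T * (] ptr=6 lookahead=id remaining=[id ) + id ) * num / num $]
Step 12: shift id. Stack=[( E - T * ( id] ptr=7 lookahead=) remaining=[) + id ) * num / num $]
Step 13: reduce F->id. Stack=[( E - T * ( F] ptr=7 lookahead=) remaining=[) + id ) * num / num $]
Step 14: reduce T->F. Stack=[( E - T * ( T] ptr=7 lookahead=) remaining=[) + id ) * num / num $]
Step 15: reduce E->T. Stack=[( E - T * ( E] ptr=7 lookahead=) remaining=[) + id ) * num / num $]
Step 16: shift ). Stack=[( E - T * ( E )] ptr=8 lookahead=+ remaining=[+ id ) * num / num $]
Step 17: reduce F->( E ). Stack=[( E - T * F] ptr=8 lookahead=+ remaining=[+ id ) * num / num $]
Step 18: reduce T->T * F. Stack=[( E - T] ptr=8 lookahead=+ remaining=[+ id ) * num / num $]
Step 19: reduce E->E - T. Stack=[( E] ptr=8 lookahead=+ remaining=[+ id ) * num / num $]
Step 20: shift +. Stack=[( E +] ptr=9 lookahead=id remaining=[id ) * num / num $]
Step 21: shift id. Stack=[( E + id] ptr=10 lookahead=) remaining=[) * num / num $]
Step 22: reduce F->id. Stack=[( E + F] ptr=10 lookahead=) remaining=[) * num / num $]
Step 23: reduce T->F. Stack=[( E + T] ptr=10 lookahead=) remaining=[) * num / num $]
Step 24: reduce E->E + T. Stack=[( E] ptr=10 lookahead=) remaining=[) * num / num $]
Step 25: shift ). Stack=[( E )] ptr=11 lookahead=* remaining=[* num / num $]
Step 26: reduce F->( E ). Stack=[F] ptr=11 lookahead=* remaining=[* num / num $]
Step 27: reduce T->F. Stack=[T] ptr=11 lookahead=* remaining=[* num / num $]
Step 28: shift *. Stack=[T *] ptr=12 lookahead=num remaining=[num / num $]
Step 29: shift num. Stack=[T * num] ptr=13 lookahead=/ remaining=[/ num $]
Step 30: reduce F->num. Stack=[T * F] ptr=13 lookahead=/ remaining=[/ num $]
Step 31: reduce T->T * F. Stack=[T] ptr=13 lookahead=/ remaining=[/ num $]
Step 32: shift /. Stack=[T /] ptr=14 lookahead=num remaining=[num $]
Step 33: shift num. Stack=[T / num] ptr=15 lookahead=$ remaining=[$]
Step 34: reduce F->num. Stack=[T / F] ptr=15 lookahead=$ remaining=[$]
Step 35: reduce T->T / F. Stack=[T] ptr=15 lookahead=$ remaining=[$]
Step 36: reduce E->T. Stack=[E] ptr=15 lookahead=$ remaining=[$]
Step 37: accept. Stack=[E] ptr=15 lookahead=$ remaining=[$]

Answer: 21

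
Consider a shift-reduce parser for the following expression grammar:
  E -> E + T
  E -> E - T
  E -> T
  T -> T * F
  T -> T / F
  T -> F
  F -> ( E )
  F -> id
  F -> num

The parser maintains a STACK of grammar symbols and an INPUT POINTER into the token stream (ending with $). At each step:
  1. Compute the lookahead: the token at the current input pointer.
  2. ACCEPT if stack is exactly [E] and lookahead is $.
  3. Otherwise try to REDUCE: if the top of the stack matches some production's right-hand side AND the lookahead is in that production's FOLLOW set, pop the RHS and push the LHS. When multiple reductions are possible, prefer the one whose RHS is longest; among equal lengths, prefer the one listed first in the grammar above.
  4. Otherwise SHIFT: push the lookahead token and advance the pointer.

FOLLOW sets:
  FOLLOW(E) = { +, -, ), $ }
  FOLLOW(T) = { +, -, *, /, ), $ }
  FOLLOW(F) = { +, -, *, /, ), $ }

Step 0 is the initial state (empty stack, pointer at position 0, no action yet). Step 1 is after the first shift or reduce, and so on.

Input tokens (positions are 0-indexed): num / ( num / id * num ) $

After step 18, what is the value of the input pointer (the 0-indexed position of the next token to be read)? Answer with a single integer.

Answer: 9

Derivation:
Step 1: shift num. Stack=[num] ptr=1 lookahead=/ remaining=[/ ( num / id * num ) $]
Step 2: reduce F->num. Stack=[F] ptr=1 lookahead=/ remaining=[/ ( num / id * num ) $]
Step 3: reduce T->F. Stack=[T] ptr=1 lookahead=/ remaining=[/ ( num / id * num ) $]
Step 4: shift /. Stack=[T /] ptr=2 lookahead=( remaining=[( num / id * num ) $]
Step 5: shift (. Stack=[T / (] ptr=3 lookahead=num remaining=[num / id * num ) $]
Step 6: shift num. Stack=[T / ( num] ptr=4 lookahead=/ remaining=[/ id * num ) $]
Step 7: reduce F->num. Stack=[T / ( F] ptr=4 lookahead=/ remaining=[/ id * num ) $]
Step 8: reduce T->F. Stack=[T / ( T] ptr=4 lookahead=/ remaining=[/ id * num ) $]
Step 9: shift /. Stack=[T / ( T /] ptr=5 lookahead=id remaining=[id * num ) $]
Step 10: shift id. Stack=[T / ( T / id] ptr=6 lookahead=* remaining=[* num ) $]
Step 11: reduce F->id. Stack=[T / ( T / F] ptr=6 lookahead=* remaining=[* num ) $]
Step 12: reduce T->T / F. Stack=[T / ( T] ptr=6 lookahead=* remaining=[* num ) $]
Step 13: shift *. Stack=[T / ( T *] ptr=7 lookahead=num remaining=[num ) $]
Step 14: shift num. Stack=[T / ( T * num] ptr=8 lookahead=) remaining=[) $]
Step 15: reduce F->num. Stack=[T / ( T * F] ptr=8 lookahead=) remaining=[) $]
Step 16: reduce T->T * F. Stack=[T / ( T] ptr=8 lookahead=) remaining=[) $]
Step 17: reduce E->T. Stack=[T / ( E] ptr=8 lookahead=) remaining=[) $]
Step 18: shift ). Stack=[T / ( E )] ptr=9 lookahead=$ remaining=[$]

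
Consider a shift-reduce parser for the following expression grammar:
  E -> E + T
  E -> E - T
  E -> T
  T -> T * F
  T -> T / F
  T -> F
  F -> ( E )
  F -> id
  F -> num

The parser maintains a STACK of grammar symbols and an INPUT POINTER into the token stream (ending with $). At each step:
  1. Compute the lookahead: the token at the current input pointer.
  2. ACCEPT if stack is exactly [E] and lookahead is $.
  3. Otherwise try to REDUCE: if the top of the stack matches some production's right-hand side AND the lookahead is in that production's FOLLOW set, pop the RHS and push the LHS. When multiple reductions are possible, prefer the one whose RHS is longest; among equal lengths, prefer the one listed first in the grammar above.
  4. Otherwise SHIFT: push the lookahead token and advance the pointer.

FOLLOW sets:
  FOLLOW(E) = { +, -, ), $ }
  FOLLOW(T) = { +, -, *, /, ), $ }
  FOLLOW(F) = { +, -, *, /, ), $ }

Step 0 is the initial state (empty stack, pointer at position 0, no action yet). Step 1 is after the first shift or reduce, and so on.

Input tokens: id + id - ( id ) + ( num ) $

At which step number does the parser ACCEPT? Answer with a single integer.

Answer: 30

Derivation:
Step 1: shift id. Stack=[id] ptr=1 lookahead=+ remaining=[+ id - ( id ) + ( num ) $]
Step 2: reduce F->id. Stack=[F] ptr=1 lookahead=+ remaining=[+ id - ( id ) + ( num ) $]
Step 3: reduce T->F. Stack=[T] ptr=1 lookahead=+ remaining=[+ id - ( id ) + ( num ) $]
Step 4: reduce E->T. Stack=[E] ptr=1 lookahead=+ remaining=[+ id - ( id ) + ( num ) $]
Step 5: shift +. Stack=[E +] ptr=2 lookahead=id remaining=[id - ( id ) + ( num ) $]
Step 6: shift id. Stack=[E + id] ptr=3 lookahead=- remaining=[- ( id ) + ( num ) $]
Step 7: reduce F->id. Stack=[E + F] ptr=3 lookahead=- remaining=[- ( id ) + ( num ) $]
Step 8: reduce T->F. Stack=[E + T] ptr=3 lookahead=- remaining=[- ( id ) + ( num ) $]
Step 9: reduce E->E + T. Stack=[E] ptr=3 lookahead=- remaining=[- ( id ) + ( num ) $]
Step 10: shift -. Stack=[E -] ptr=4 lookahead=( remaining=[( id ) + ( num ) $]
Step 11: shift (. Stack=[E - (] ptr=5 lookahead=id remaining=[id ) + ( num ) $]
Step 12: shift id. Stack=[E - ( id] ptr=6 lookahead=) remaining=[) + ( num ) $]
Step 13: reduce F->id. Stack=[E - ( F] ptr=6 lookahead=) remaining=[) + ( num ) $]
Step 14: reduce T->F. Stack=[E - ( T] ptr=6 lookahead=) remaining=[) + ( num ) $]
Step 15: reduce E->T. Stack=[E - ( E] ptr=6 lookahead=) remaining=[) + ( num ) $]
Step 16: shift ). Stack=[E - ( E )] ptr=7 lookahead=+ remaining=[+ ( num ) $]
Step 17: reduce F->( E ). Stack=[E - F] ptr=7 lookahead=+ remaining=[+ ( num ) $]
Step 18: reduce T->F. Stack=[E - T] ptr=7 lookahead=+ remaining=[+ ( num ) $]
Step 19: reduce E->E - T. Stack=[E] ptr=7 lookahead=+ remaining=[+ ( num ) $]
Step 20: shift +. Stack=[E +] ptr=8 lookahead=( remaining=[( num ) $]
Step 21: shift (. Stack=[E + (] ptr=9 lookahead=num remaining=[num ) $]
Step 22: shift num. Stack=[E + ( num] ptr=10 lookahead=) remaining=[) $]
Step 23: reduce F->num. Stack=[E + ( F] ptr=10 lookahead=) remaining=[) $]
Step 24: reduce T->F. Stack=[E + ( T] ptr=10 lookahead=) remaining=[) $]
Step 25: reduce E->T. Stack=[E + ( E] ptr=10 lookahead=) remaining=[) $]
Step 26: shift ). Stack=[E + ( E )] ptr=11 lookahead=$ remaining=[$]
Step 27: reduce F->( E ). Stack=[E + F] ptr=11 lookahead=$ remaining=[$]
Step 28: reduce T->F. Stack=[E + T] ptr=11 lookahead=$ remaining=[$]
Step 29: reduce E->E + T. Stack=[E] ptr=11 lookahead=$ remaining=[$]
Step 30: accept. Stack=[E] ptr=11 lookahead=$ remaining=[$]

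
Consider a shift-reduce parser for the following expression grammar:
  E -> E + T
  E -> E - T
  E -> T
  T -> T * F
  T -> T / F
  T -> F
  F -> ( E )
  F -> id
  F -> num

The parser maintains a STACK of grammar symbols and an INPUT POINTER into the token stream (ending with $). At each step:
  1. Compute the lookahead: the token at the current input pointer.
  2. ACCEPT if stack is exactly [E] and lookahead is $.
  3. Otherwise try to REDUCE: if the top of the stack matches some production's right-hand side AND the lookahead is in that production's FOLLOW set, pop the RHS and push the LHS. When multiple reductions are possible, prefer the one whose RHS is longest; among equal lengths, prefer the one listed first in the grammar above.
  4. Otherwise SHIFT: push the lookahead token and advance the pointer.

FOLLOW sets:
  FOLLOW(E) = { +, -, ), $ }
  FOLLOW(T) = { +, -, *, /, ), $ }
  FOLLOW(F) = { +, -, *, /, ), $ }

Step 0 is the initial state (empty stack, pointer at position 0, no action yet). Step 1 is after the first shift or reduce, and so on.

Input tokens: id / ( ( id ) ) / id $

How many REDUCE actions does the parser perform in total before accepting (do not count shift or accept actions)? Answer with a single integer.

Step 1: shift id. Stack=[id] ptr=1 lookahead=/ remaining=[/ ( ( id ) ) / id $]
Step 2: reduce F->id. Stack=[F] ptr=1 lookahead=/ remaining=[/ ( ( id ) ) / id $]
Step 3: reduce T->F. Stack=[T] ptr=1 lookahead=/ remaining=[/ ( ( id ) ) / id $]
Step 4: shift /. Stack=[T /] ptr=2 lookahead=( remaining=[( ( id ) ) / id $]
Step 5: shift (. Stack=[T / (] ptr=3 lookahead=( remaining=[( id ) ) / id $]
Step 6: shift (. Stack=[T / ( (] ptr=4 lookahead=id remaining=[id ) ) / id $]
Step 7: shift id. Stack=[T / ( ( id] ptr=5 lookahead=) remaining=[) ) / id $]
Step 8: reduce F->id. Stack=[T / ( ( F] ptr=5 lookahead=) remaining=[) ) / id $]
Step 9: reduce T->F. Stack=[T / ( ( T] ptr=5 lookahead=) remaining=[) ) / id $]
Step 10: reduce E->T. Stack=[T / ( ( E] ptr=5 lookahead=) remaining=[) ) / id $]
Step 11: shift ). Stack=[T / ( ( E )] ptr=6 lookahead=) remaining=[) / id $]
Step 12: reduce F->( E ). Stack=[T / ( F] ptr=6 lookahead=) remaining=[) / id $]
Step 13: reduce T->F. Stack=[T / ( T] ptr=6 lookahead=) remaining=[) / id $]
Step 14: reduce E->T. Stack=[T / ( E] ptr=6 lookahead=) remaining=[) / id $]
Step 15: shift ). Stack=[T / ( E )] ptr=7 lookahead=/ remaining=[/ id $]
Step 16: reduce F->( E ). Stack=[T / F] ptr=7 lookahead=/ remaining=[/ id $]
Step 17: reduce T->T / F. Stack=[T] ptr=7 lookahead=/ remaining=[/ id $]
Step 18: shift /. Stack=[T /] ptr=8 lookahead=id remaining=[id $]
Step 19: shift id. Stack=[T / id] ptr=9 lookahead=$ remaining=[$]
Step 20: reduce F->id. Stack=[T / F] ptr=9 lookahead=$ remaining=[$]
Step 21: reduce T->T / F. Stack=[T] ptr=9 lookahead=$ remaining=[$]
Step 22: reduce E->T. Stack=[E] ptr=9 lookahead=$ remaining=[$]
Step 23: accept. Stack=[E] ptr=9 lookahead=$ remaining=[$]

Answer: 13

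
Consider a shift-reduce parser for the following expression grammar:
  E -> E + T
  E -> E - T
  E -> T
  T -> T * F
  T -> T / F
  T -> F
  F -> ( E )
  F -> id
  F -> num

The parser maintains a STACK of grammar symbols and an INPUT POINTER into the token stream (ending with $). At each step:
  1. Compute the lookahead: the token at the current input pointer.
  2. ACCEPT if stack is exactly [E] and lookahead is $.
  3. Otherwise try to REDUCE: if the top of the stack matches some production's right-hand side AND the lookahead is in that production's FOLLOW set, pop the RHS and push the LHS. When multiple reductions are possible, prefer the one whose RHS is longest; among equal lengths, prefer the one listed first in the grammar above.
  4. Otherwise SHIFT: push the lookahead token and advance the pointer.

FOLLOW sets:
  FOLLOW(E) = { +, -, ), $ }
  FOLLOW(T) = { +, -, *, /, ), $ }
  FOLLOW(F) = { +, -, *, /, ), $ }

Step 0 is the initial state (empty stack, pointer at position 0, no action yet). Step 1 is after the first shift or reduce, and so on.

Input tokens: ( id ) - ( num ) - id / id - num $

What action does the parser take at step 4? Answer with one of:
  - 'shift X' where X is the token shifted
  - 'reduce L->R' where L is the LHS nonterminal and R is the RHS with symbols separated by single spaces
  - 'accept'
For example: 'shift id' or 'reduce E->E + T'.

Answer: reduce T->F

Derivation:
Step 1: shift (. Stack=[(] ptr=1 lookahead=id remaining=[id ) - ( num ) - id / id - num $]
Step 2: shift id. Stack=[( id] ptr=2 lookahead=) remaining=[) - ( num ) - id / id - num $]
Step 3: reduce F->id. Stack=[( F] ptr=2 lookahead=) remaining=[) - ( num ) - id / id - num $]
Step 4: reduce T->F. Stack=[( T] ptr=2 lookahead=) remaining=[) - ( num ) - id / id - num $]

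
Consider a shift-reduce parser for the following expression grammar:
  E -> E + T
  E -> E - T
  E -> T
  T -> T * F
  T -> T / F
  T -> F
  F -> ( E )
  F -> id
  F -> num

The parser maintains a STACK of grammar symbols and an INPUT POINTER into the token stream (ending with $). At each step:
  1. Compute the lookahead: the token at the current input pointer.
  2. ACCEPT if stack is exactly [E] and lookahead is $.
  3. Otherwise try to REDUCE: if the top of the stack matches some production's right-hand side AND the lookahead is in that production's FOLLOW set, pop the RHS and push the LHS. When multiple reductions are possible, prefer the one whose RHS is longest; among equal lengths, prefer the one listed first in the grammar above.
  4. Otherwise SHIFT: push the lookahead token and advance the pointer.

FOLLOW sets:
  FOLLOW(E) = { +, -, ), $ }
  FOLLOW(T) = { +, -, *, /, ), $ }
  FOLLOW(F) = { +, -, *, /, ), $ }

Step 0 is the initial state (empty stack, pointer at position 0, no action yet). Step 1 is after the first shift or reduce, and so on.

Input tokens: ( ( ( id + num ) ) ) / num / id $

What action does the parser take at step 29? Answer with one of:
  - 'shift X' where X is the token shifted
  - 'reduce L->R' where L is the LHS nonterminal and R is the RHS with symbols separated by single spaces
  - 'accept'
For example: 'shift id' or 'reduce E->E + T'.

Step 1: shift (. Stack=[(] ptr=1 lookahead=( remaining=[( ( id + num ) ) ) / num / id $]
Step 2: shift (. Stack=[( (] ptr=2 lookahead=( remaining=[( id + num ) ) ) / num / id $]
Step 3: shift (. Stack=[( ( (] ptr=3 lookahead=id remaining=[id + num ) ) ) / num / id $]
Step 4: shift id. Stack=[( ( ( id] ptr=4 lookahead=+ remaining=[+ num ) ) ) / num / id $]
Step 5: reduce F->id. Stack=[( ( ( F] ptr=4 lookahead=+ remaining=[+ num ) ) ) / num / id $]
Step 6: reduce T->F. Stack=[( ( ( T] ptr=4 lookahead=+ remaining=[+ num ) ) ) / num / id $]
Step 7: reduce E->T. Stack=[( ( ( E] ptr=4 lookahead=+ remaining=[+ num ) ) ) / num / id $]
Step 8: shift +. Stack=[( ( ( E +] ptr=5 lookahead=num remaining=[num ) ) ) / num / id $]
Step 9: shift num. Stack=[( ( ( E + num] ptr=6 lookahead=) remaining=[) ) ) / num / id $]
Step 10: reduce F->num. Stack=[( ( ( E + F] ptr=6 lookahead=) remaining=[) ) ) / num / id $]
Step 11: reduce T->F. Stack=[( ( ( E + T] ptr=6 lookahead=) remaining=[) ) ) / num / id $]
Step 12: reduce E->E + T. Stack=[( ( ( E] ptr=6 lookahead=) remaining=[) ) ) / num / id $]
Step 13: shift ). Stack=[( ( ( E )] ptr=7 lookahead=) remaining=[) ) / num / id $]
Step 14: reduce F->( E ). Stack=[( ( F] ptr=7 lookahead=) remaining=[) ) / num / id $]
Step 15: reduce T->F. Stack=[( ( T] ptr=7 lookahead=) remaining=[) ) / num / id $]
Step 16: reduce E->T. Stack=[( ( E] ptr=7 lookahead=) remaining=[) ) / num / id $]
Step 17: shift ). Stack=[( ( E )] ptr=8 lookahead=) remaining=[) / num / id $]
Step 18: reduce F->( E ). Stack=[( F] ptr=8 lookahead=) remaining=[) / num / id $]
Step 19: reduce T->F. Stack=[( T] ptr=8 lookahead=) remaining=[) / num / id $]
Step 20: reduce E->T. Stack=[( E] ptr=8 lookahead=) remaining=[) / num / id $]
Step 21: shift ). Stack=[( E )] ptr=9 lookahead=/ remaining=[/ num / id $]
Step 22: reduce F->( E ). Stack=[F] ptr=9 lookahead=/ remaining=[/ num / id $]
Step 23: reduce T->F. Stack=[T] ptr=9 lookahead=/ remaining=[/ num / id $]
Step 24: shift /. Stack=[T /] ptr=10 lookahead=num remaining=[num / id $]
Step 25: shift num. Stack=[T / num] ptr=11 lookahead=/ remaining=[/ id $]
Step 26: reduce F->num. Stack=[T / F] ptr=11 lookahead=/ remaining=[/ id $]
Step 27: reduce T->T / F. Stack=[T] ptr=11 lookahead=/ remaining=[/ id $]
Step 28: shift /. Stack=[T /] ptr=12 lookahead=id remaining=[id $]
Step 29: shift id. Stack=[T / id] ptr=13 lookahead=$ remaining=[$]

Answer: shift id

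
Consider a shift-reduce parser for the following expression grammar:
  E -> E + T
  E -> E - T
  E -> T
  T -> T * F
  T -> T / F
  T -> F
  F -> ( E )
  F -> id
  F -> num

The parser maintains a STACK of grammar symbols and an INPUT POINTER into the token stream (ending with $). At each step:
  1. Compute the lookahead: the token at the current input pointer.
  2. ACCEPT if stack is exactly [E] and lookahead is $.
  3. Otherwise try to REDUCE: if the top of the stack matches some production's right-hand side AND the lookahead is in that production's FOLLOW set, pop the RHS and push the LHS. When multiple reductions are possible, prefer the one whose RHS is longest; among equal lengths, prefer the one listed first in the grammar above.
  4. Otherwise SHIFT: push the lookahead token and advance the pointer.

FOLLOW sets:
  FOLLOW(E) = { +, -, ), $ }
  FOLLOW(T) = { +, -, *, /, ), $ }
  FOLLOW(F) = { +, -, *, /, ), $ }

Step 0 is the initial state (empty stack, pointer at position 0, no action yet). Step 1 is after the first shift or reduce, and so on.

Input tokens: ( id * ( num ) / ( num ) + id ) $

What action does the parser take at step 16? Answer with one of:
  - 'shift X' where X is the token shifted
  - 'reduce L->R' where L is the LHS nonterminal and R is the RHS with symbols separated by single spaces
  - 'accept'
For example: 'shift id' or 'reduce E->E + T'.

Answer: shift num

Derivation:
Step 1: shift (. Stack=[(] ptr=1 lookahead=id remaining=[id * ( num ) / ( num ) + id ) $]
Step 2: shift id. Stack=[( id] ptr=2 lookahead=* remaining=[* ( num ) / ( num ) + id ) $]
Step 3: reduce F->id. Stack=[( F] ptr=2 lookahead=* remaining=[* ( num ) / ( num ) + id ) $]
Step 4: reduce T->F. Stack=[( T] ptr=2 lookahead=* remaining=[* ( num ) / ( num ) + id ) $]
Step 5: shift *. Stack=[( T *] ptr=3 lookahead=( remaining=[( num ) / ( num ) + id ) $]
Step 6: shift (. Stack=[( T * (] ptr=4 lookahead=num remaining=[num ) / ( num ) + id ) $]
Step 7: shift num. Stack=[( T * ( num] ptr=5 lookahead=) remaining=[) / ( num ) + id ) $]
Step 8: reduce F->num. Stack=[( T * ( F] ptr=5 lookahead=) remaining=[) / ( num ) + id ) $]
Step 9: reduce T->F. Stack=[( T * ( T] ptr=5 lookahead=) remaining=[) / ( num ) + id ) $]
Step 10: reduce E->T. Stack=[( T * ( E] ptr=5 lookahead=) remaining=[) / ( num ) + id ) $]
Step 11: shift ). Stack=[( T * ( E )] ptr=6 lookahead=/ remaining=[/ ( num ) + id ) $]
Step 12: reduce F->( E ). Stack=[( T * F] ptr=6 lookahead=/ remaining=[/ ( num ) + id ) $]
Step 13: reduce T->T * F. Stack=[( T] ptr=6 lookahead=/ remaining=[/ ( num ) + id ) $]
Step 14: shift /. Stack=[( T /] ptr=7 lookahead=( remaining=[( num ) + id ) $]
Step 15: shift (. Stack=[( T / (] ptr=8 lookahead=num remaining=[num ) + id ) $]
Step 16: shift num. Stack=[( T / ( num] ptr=9 lookahead=) remaining=[) + id ) $]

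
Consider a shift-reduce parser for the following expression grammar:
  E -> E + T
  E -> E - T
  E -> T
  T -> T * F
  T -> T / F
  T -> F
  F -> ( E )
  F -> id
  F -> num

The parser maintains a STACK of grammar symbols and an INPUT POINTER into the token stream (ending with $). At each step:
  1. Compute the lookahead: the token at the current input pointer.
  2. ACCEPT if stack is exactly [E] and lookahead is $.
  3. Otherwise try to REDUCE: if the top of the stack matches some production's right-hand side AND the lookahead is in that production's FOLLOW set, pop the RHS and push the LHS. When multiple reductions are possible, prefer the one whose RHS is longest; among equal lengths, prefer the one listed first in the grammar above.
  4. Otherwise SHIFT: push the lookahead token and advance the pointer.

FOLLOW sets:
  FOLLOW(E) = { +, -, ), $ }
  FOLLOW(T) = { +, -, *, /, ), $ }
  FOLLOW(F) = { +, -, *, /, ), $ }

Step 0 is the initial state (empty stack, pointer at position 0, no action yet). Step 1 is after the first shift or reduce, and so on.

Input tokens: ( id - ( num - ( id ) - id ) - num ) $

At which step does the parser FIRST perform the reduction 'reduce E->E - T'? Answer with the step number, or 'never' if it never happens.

Step 1: shift (. Stack=[(] ptr=1 lookahead=id remaining=[id - ( num - ( id ) - id ) - num ) $]
Step 2: shift id. Stack=[( id] ptr=2 lookahead=- remaining=[- ( num - ( id ) - id ) - num ) $]
Step 3: reduce F->id. Stack=[( F] ptr=2 lookahead=- remaining=[- ( num - ( id ) - id ) - num ) $]
Step 4: reduce T->F. Stack=[( T] ptr=2 lookahead=- remaining=[- ( num - ( id ) - id ) - num ) $]
Step 5: reduce E->T. Stack=[( E] ptr=2 lookahead=- remaining=[- ( num - ( id ) - id ) - num ) $]
Step 6: shift -. Stack=[( E -] ptr=3 lookahead=( remaining=[( num - ( id ) - id ) - num ) $]
Step 7: shift (. Stack=[( E - (] ptr=4 lookahead=num remaining=[num - ( id ) - id ) - num ) $]
Step 8: shift num. Stack=[( E - ( num] ptr=5 lookahead=- remaining=[- ( id ) - id ) - num ) $]
Step 9: reduce F->num. Stack=[( E - ( F] ptr=5 lookahead=- remaining=[- ( id ) - id ) - num ) $]
Step 10: reduce T->F. Stack=[( E - ( T] ptr=5 lookahead=- remaining=[- ( id ) - id ) - num ) $]
Step 11: reduce E->T. Stack=[( E - ( E] ptr=5 lookahead=- remaining=[- ( id ) - id ) - num ) $]
Step 12: shift -. Stack=[( E - ( E -] ptr=6 lookahead=( remaining=[( id ) - id ) - num ) $]
Step 13: shift (. Stack=[( E - ( E - (] ptr=7 lookahead=id remaining=[id ) - id ) - num ) $]
Step 14: shift id. Stack=[( E - ( E - ( id] ptr=8 lookahead=) remaining=[) - id ) - num ) $]
Step 15: reduce F->id. Stack=[( E - ( E - ( F] ptr=8 lookahead=) remaining=[) - id ) - num ) $]
Step 16: reduce T->F. Stack=[( E - ( E - ( T] ptr=8 lookahead=) remaining=[) - id ) - num ) $]
Step 17: reduce E->T. Stack=[( E - ( E - ( E] ptr=8 lookahead=) remaining=[) - id ) - num ) $]
Step 18: shift ). Stack=[( E - ( E - ( E )] ptr=9 lookahead=- remaining=[- id ) - num ) $]
Step 19: reduce F->( E ). Stack=[( E - ( E - F] ptr=9 lookahead=- remaining=[- id ) - num ) $]
Step 20: reduce T->F. Stack=[( E - ( E - T] ptr=9 lookahead=- remaining=[- id ) - num ) $]
Step 21: reduce E->E - T. Stack=[( E - ( E] ptr=9 lookahead=- remaining=[- id ) - num ) $]

Answer: 21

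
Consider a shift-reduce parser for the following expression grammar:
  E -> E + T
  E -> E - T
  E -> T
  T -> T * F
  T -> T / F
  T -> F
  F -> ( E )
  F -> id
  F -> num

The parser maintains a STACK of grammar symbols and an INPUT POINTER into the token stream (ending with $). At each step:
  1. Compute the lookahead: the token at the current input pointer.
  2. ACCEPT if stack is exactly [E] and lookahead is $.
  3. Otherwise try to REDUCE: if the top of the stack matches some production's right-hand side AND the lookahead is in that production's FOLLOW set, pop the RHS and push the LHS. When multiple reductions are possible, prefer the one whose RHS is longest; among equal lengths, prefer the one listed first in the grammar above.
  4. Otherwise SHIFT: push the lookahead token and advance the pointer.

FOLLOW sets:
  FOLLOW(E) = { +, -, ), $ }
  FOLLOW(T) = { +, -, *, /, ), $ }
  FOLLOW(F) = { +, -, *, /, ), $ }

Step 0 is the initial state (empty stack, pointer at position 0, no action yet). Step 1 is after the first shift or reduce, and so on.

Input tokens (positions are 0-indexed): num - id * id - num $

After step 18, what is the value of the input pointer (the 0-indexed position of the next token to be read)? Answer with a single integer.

Step 1: shift num. Stack=[num] ptr=1 lookahead=- remaining=[- id * id - num $]
Step 2: reduce F->num. Stack=[F] ptr=1 lookahead=- remaining=[- id * id - num $]
Step 3: reduce T->F. Stack=[T] ptr=1 lookahead=- remaining=[- id * id - num $]
Step 4: reduce E->T. Stack=[E] ptr=1 lookahead=- remaining=[- id * id - num $]
Step 5: shift -. Stack=[E -] ptr=2 lookahead=id remaining=[id * id - num $]
Step 6: shift id. Stack=[E - id] ptr=3 lookahead=* remaining=[* id - num $]
Step 7: reduce F->id. Stack=[E - F] ptr=3 lookahead=* remaining=[* id - num $]
Step 8: reduce T->F. Stack=[E - T] ptr=3 lookahead=* remaining=[* id - num $]
Step 9: shift *. Stack=[E - T *] ptr=4 lookahead=id remaining=[id - num $]
Step 10: shift id. Stack=[E - T * id] ptr=5 lookahead=- remaining=[- num $]
Step 11: reduce F->id. Stack=[E - T * F] ptr=5 lookahead=- remaining=[- num $]
Step 12: reduce T->T * F. Stack=[E - T] ptr=5 lookahead=- remaining=[- num $]
Step 13: reduce E->E - T. Stack=[E] ptr=5 lookahead=- remaining=[- num $]
Step 14: shift -. Stack=[E -] ptr=6 lookahead=num remaining=[num $]
Step 15: shift num. Stack=[E - num] ptr=7 lookahead=$ remaining=[$]
Step 16: reduce F->num. Stack=[E - F] ptr=7 lookahead=$ remaining=[$]
Step 17: reduce T->F. Stack=[E - T] ptr=7 lookahead=$ remaining=[$]
Step 18: reduce E->E - T. Stack=[E] ptr=7 lookahead=$ remaining=[$]

Answer: 7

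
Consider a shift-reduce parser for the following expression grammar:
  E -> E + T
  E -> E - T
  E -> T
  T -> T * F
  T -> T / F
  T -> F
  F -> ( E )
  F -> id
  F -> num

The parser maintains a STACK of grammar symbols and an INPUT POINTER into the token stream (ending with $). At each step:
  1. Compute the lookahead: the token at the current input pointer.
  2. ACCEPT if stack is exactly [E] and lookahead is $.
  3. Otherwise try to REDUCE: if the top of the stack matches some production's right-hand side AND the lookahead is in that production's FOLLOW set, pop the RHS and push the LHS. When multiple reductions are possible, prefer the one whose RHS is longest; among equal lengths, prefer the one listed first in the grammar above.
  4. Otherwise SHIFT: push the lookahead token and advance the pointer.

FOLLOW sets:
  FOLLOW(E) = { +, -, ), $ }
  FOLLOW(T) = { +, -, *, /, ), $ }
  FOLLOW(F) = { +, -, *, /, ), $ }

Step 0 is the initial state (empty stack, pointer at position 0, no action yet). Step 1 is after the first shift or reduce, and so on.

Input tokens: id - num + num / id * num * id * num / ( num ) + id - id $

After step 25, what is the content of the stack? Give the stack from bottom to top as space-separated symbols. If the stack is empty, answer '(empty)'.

Answer: E + T

Derivation:
Step 1: shift id. Stack=[id] ptr=1 lookahead=- remaining=[- num + num / id * num * id * num / ( num ) + id - id $]
Step 2: reduce F->id. Stack=[F] ptr=1 lookahead=- remaining=[- num + num / id * num * id * num / ( num ) + id - id $]
Step 3: reduce T->F. Stack=[T] ptr=1 lookahead=- remaining=[- num + num / id * num * id * num / ( num ) + id - id $]
Step 4: reduce E->T. Stack=[E] ptr=1 lookahead=- remaining=[- num + num / id * num * id * num / ( num ) + id - id $]
Step 5: shift -. Stack=[E -] ptr=2 lookahead=num remaining=[num + num / id * num * id * num / ( num ) + id - id $]
Step 6: shift num. Stack=[E - num] ptr=3 lookahead=+ remaining=[+ num / id * num * id * num / ( num ) + id - id $]
Step 7: reduce F->num. Stack=[E - F] ptr=3 lookahead=+ remaining=[+ num / id * num * id * num / ( num ) + id - id $]
Step 8: reduce T->F. Stack=[E - T] ptr=3 lookahead=+ remaining=[+ num / id * num * id * num / ( num ) + id - id $]
Step 9: reduce E->E - T. Stack=[E] ptr=3 lookahead=+ remaining=[+ num / id * num * id * num / ( num ) + id - id $]
Step 10: shift +. Stack=[E +] ptr=4 lookahead=num remaining=[num / id * num * id * num / ( num ) + id - id $]
Step 11: shift num. Stack=[E + num] ptr=5 lookahead=/ remaining=[/ id * num * id * num / ( num ) + id - id $]
Step 12: reduce F->num. Stack=[E + F] ptr=5 lookahead=/ remaining=[/ id * num * id * num / ( num ) + id - id $]
Step 13: reduce T->F. Stack=[E + T] ptr=5 lookahead=/ remaining=[/ id * num * id * num / ( num ) + id - id $]
Step 14: shift /. Stack=[E + T /] ptr=6 lookahead=id remaining=[id * num * id * num / ( num ) + id - id $]
Step 15: shift id. Stack=[E + T / id] ptr=7 lookahead=* remaining=[* num * id * num / ( num ) + id - id $]
Step 16: reduce F->id. Stack=[E + T / F] ptr=7 lookahead=* remaining=[* num * id * num / ( num ) + id - id $]
Step 17: reduce T->T / F. Stack=[E + T] ptr=7 lookahead=* remaining=[* num * id * num / ( num ) + id - id $]
Step 18: shift *. Stack=[E + T *] ptr=8 lookahead=num remaining=[num * id * num / ( num ) + id - id $]
Step 19: shift num. Stack=[E + T * num] ptr=9 lookahead=* remaining=[* id * num / ( num ) + id - id $]
Step 20: reduce F->num. Stack=[E + T * F] ptr=9 lookahead=* remaining=[* id * num / ( num ) + id - id $]
Step 21: reduce T->T * F. Stack=[E + T] ptr=9 lookahead=* remaining=[* id * num / ( num ) + id - id $]
Step 22: shift *. Stack=[E + T *] ptr=10 lookahead=id remaining=[id * num / ( num ) + id - id $]
Step 23: shift id. Stack=[E + T * id] ptr=11 lookahead=* remaining=[* num / ( num ) + id - id $]
Step 24: reduce F->id. Stack=[E + T * F] ptr=11 lookahead=* remaining=[* num / ( num ) + id - id $]
Step 25: reduce T->T * F. Stack=[E + T] ptr=11 lookahead=* remaining=[* num / ( num ) + id - id $]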